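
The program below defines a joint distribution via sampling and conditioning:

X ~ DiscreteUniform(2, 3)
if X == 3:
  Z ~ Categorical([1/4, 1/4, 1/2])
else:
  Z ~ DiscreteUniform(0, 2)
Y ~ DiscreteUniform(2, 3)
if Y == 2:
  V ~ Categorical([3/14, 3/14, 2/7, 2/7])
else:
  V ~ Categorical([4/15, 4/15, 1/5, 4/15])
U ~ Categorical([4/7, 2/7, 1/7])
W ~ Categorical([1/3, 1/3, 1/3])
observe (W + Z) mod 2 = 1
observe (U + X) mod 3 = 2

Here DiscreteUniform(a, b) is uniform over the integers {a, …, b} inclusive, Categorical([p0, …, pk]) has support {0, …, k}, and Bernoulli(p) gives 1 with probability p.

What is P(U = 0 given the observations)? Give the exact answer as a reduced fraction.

Enumerate traces; 64 have nonzero weight after conditioning:
  (X=2, Z=0, Y=2, V=0, U=0, W=1) weight 1/294
  (X=2, Z=0, Y=2, V=1, U=0, W=1) weight 1/294
  (X=2, Z=0, Y=2, V=2, U=0, W=1) weight 2/441
  (X=2, Z=0, Y=2, V=3, U=0, W=1) weight 2/441
  (X=2, Z=0, Y=3, V=0, U=0, W=1) weight 4/945
  (X=2, Z=0, Y=3, V=1, U=0, W=1) weight 4/945
  (X=2, Z=0, Y=3, V=2, U=0, W=1) weight 1/315
  (X=2, Z=0, Y=3, V=3, U=0, W=1) weight 4/945
  (X=3, Z=0, Y=2, V=0, U=2, W=1) weight 1/1568
  … 55 more
Group by U:
  weight(U=0) = 8/63
  weight(U=2) = 5/168
Total weight = 8/63 + 5/168 = 79/504
P(U=0 | obs) = 8/63 / 79/504 = 64/79
P(U=2 | obs) = 5/168 / 79/504 = 15/79

P(U = 0 | obs) = 64/79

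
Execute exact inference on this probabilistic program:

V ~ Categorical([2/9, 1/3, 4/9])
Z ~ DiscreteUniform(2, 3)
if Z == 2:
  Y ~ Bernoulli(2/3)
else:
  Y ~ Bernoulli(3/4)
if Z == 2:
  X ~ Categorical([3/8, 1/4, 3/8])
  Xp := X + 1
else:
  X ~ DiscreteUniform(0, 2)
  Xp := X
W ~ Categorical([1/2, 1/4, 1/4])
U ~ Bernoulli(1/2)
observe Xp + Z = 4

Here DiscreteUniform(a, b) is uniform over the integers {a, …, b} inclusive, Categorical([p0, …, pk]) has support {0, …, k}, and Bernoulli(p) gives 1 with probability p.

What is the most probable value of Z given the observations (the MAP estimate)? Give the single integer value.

Enumerate traces; 72 have nonzero weight after conditioning:
  (V=0, Z=2, Y=0, X=1, W=0, U=0) weight 1/432
  (V=0, Z=2, Y=0, X=1, W=0, U=1) weight 1/432
  (V=0, Z=2, Y=0, X=1, W=1, U=0) weight 1/864
  (V=0, Z=2, Y=0, X=1, W=1, U=1) weight 1/864
  (V=0, Z=2, Y=0, X=1, W=2, U=0) weight 1/864
  (V=0, Z=2, Y=0, X=1, W=2, U=1) weight 1/864
  (V=0, Z=2, Y=1, X=1, W=0, U=0) weight 1/216
  (V=0, Z=2, Y=1, X=1, W=0, U=1) weight 1/216
  (V=0, Z=3, Y=0, X=1, W=0, U=0) weight 1/432
  … 63 more
Group by Z:
  weight(Z=2) = 1/8
  weight(Z=3) = 1/6
Total weight = 1/8 + 1/6 = 7/24
P(Z=2 | obs) = 1/8 / 7/24 = 3/7
P(Z=3 | obs) = 1/6 / 7/24 = 4/7
argmax = 3

argmax_v P(Z = v | obs) = 3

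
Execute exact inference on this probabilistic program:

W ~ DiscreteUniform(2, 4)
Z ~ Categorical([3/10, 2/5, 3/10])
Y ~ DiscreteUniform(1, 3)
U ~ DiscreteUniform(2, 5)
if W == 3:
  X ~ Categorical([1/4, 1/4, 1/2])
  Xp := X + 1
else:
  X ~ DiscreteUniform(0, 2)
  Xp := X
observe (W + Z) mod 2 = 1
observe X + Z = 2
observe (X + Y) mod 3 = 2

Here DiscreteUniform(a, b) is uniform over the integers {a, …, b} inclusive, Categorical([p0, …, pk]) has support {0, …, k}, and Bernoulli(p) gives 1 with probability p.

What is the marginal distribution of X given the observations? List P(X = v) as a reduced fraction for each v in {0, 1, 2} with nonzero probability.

P(X=0) = 9/59, P(X=1) = 32/59, P(X=2) = 18/59

Enumerate traces; 16 have nonzero weight after conditioning:
  (W=2, Z=1, Y=1, U=2, X=1) weight 1/270
  (W=2, Z=1, Y=1, U=3, X=1) weight 1/270
  (W=2, Z=1, Y=1, U=4, X=1) weight 1/270
  (W=2, Z=1, Y=1, U=5, X=1) weight 1/270
  (W=3, Z=0, Y=3, U=2, X=2) weight 1/240
  (W=3, Z=0, Y=3, U=3, X=2) weight 1/240
  (W=3, Z=0, Y=3, U=4, X=2) weight 1/240
  (W=3, Z=0, Y=3, U=5, X=2) weight 1/240
  (W=3, Z=2, Y=2, U=2, X=0) weight 1/480
  … 7 more
Group by X:
  weight(X=0) = 1/120
  weight(X=1) = 4/135
  weight(X=2) = 1/60
Total weight = 1/120 + 4/135 + 1/60 = 59/1080
P(X=0 | obs) = 1/120 / 59/1080 = 9/59
P(X=1 | obs) = 4/135 / 59/1080 = 32/59
P(X=2 | obs) = 1/60 / 59/1080 = 18/59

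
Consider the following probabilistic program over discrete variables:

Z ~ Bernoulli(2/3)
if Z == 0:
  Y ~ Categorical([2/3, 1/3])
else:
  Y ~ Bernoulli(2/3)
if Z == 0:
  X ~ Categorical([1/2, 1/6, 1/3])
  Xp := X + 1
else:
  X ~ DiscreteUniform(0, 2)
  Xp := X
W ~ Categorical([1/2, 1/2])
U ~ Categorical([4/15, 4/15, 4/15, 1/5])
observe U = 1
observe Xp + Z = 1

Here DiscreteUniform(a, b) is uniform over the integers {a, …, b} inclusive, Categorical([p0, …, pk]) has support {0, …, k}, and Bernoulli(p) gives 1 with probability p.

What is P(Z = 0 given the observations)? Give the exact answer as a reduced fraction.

Enumerate traces; 8 have nonzero weight after conditioning:
  (Z=0, Y=0, X=0, W=0, U=1) weight 2/135
  (Z=0, Y=0, X=0, W=1, U=1) weight 2/135
  (Z=0, Y=1, X=0, W=0, U=1) weight 1/135
  (Z=0, Y=1, X=0, W=1, U=1) weight 1/135
  (Z=1, Y=0, X=0, W=0, U=1) weight 4/405
  (Z=1, Y=0, X=0, W=1, U=1) weight 4/405
  (Z=1, Y=1, X=0, W=0, U=1) weight 8/405
  (Z=1, Y=1, X=0, W=1, U=1) weight 8/405
Group by Z:
  weight(Z=0) = 2/45
  weight(Z=1) = 8/135
Total weight = 2/45 + 8/135 = 14/135
P(Z=0 | obs) = 2/45 / 14/135 = 3/7
P(Z=1 | obs) = 8/135 / 14/135 = 4/7

P(Z = 0 | obs) = 3/7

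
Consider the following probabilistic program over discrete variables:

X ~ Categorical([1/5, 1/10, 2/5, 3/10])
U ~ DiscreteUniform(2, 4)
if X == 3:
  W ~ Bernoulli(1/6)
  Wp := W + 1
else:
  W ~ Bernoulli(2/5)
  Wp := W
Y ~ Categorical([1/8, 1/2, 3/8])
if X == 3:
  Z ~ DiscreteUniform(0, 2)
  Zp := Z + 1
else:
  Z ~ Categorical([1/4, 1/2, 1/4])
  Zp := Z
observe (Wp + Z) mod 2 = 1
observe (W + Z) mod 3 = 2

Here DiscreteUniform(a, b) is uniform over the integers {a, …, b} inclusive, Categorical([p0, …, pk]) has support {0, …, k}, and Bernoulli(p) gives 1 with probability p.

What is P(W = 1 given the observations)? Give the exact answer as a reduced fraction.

Enumerate traces; 18 have nonzero weight after conditioning:
  (X=3, U=2, W=0, Y=0, Z=2) weight 1/288
  (X=3, U=2, W=0, Y=1, Z=2) weight 1/72
  (X=3, U=2, W=0, Y=2, Z=2) weight 1/96
  (X=3, U=2, W=1, Y=0, Z=1) weight 1/1440
  (X=3, U=2, W=1, Y=1, Z=1) weight 1/360
  (X=3, U=2, W=1, Y=2, Z=1) weight 1/480
  (X=3, U=3, W=0, Y=0, Z=2) weight 1/288
  (X=3, U=3, W=0, Y=1, Z=2) weight 1/72
  … 10 more
Group by W:
  weight(W=0) = 1/12
  weight(W=1) = 1/60
Total weight = 1/12 + 1/60 = 1/10
P(W=0 | obs) = 1/12 / 1/10 = 5/6
P(W=1 | obs) = 1/60 / 1/10 = 1/6

P(W = 1 | obs) = 1/6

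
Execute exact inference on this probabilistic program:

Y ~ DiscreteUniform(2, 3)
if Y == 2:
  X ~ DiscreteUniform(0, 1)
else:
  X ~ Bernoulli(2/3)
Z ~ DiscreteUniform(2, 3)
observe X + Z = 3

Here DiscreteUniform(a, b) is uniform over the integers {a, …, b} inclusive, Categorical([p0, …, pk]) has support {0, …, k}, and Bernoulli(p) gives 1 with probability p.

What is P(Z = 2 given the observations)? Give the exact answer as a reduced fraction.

P(Z = 2 | obs) = 7/12

Enumerate traces; 4 have nonzero weight after conditioning:
  (Y=2, X=0, Z=3) weight 1/8
  (Y=2, X=1, Z=2) weight 1/8
  (Y=3, X=0, Z=3) weight 1/12
  (Y=3, X=1, Z=2) weight 1/6
Group by Z:
  weight(Z=2) = 7/24
  weight(Z=3) = 5/24
Total weight = 7/24 + 5/24 = 1/2
P(Z=2 | obs) = 7/24 / 1/2 = 7/12
P(Z=3 | obs) = 5/24 / 1/2 = 5/12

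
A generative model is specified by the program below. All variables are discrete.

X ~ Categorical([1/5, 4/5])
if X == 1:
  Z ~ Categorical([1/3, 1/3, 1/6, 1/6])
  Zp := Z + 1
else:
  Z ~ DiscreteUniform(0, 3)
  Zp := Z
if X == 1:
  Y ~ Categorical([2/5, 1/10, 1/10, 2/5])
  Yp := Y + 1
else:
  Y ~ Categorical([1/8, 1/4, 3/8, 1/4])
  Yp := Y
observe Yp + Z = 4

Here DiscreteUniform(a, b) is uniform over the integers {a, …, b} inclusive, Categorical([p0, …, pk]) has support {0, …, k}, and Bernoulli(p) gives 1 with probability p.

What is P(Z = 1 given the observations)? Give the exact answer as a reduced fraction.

Enumerate traces; 7 have nonzero weight after conditioning:
  (X=0, Z=1, Y=3) weight 1/80
  (X=0, Z=2, Y=2) weight 3/160
  (X=0, Z=3, Y=1) weight 1/80
  (X=1, Z=0, Y=3) weight 8/75
  (X=1, Z=1, Y=2) weight 2/75
  (X=1, Z=2, Y=1) weight 1/75
  (X=1, Z=3, Y=0) weight 4/75
Group by Z:
  weight(Z=0) = 8/75
  weight(Z=1) = 47/1200
  weight(Z=2) = 77/2400
  weight(Z=3) = 79/1200
Total weight = 8/75 + 47/1200 + 77/2400 + 79/1200 = 39/160
P(Z=0 | obs) = 8/75 / 39/160 = 256/585
P(Z=1 | obs) = 47/1200 / 39/160 = 94/585
P(Z=2 | obs) = 77/2400 / 39/160 = 77/585
P(Z=3 | obs) = 79/1200 / 39/160 = 158/585

P(Z = 1 | obs) = 94/585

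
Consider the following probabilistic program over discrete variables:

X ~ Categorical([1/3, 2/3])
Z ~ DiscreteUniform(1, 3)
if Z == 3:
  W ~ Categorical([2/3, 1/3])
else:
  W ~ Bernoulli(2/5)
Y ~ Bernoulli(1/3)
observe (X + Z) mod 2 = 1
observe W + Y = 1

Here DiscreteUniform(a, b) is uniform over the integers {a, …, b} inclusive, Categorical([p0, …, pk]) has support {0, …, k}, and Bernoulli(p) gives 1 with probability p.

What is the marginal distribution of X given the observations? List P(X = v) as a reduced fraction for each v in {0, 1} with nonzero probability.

Enumerate traces; 6 have nonzero weight after conditioning:
  (X=0, Z=1, W=0, Y=1) weight 1/45
  (X=0, Z=1, W=1, Y=0) weight 4/135
  (X=0, Z=3, W=0, Y=1) weight 2/81
  (X=0, Z=3, W=1, Y=0) weight 2/81
  (X=1, Z=2, W=0, Y=1) weight 2/45
  (X=1, Z=2, W=1, Y=0) weight 8/135
Group by X:
  weight(X=0) = 41/405
  weight(X=1) = 14/135
Total weight = 41/405 + 14/135 = 83/405
P(X=0 | obs) = 41/405 / 83/405 = 41/83
P(X=1 | obs) = 14/135 / 83/405 = 42/83

P(X=0) = 41/83, P(X=1) = 42/83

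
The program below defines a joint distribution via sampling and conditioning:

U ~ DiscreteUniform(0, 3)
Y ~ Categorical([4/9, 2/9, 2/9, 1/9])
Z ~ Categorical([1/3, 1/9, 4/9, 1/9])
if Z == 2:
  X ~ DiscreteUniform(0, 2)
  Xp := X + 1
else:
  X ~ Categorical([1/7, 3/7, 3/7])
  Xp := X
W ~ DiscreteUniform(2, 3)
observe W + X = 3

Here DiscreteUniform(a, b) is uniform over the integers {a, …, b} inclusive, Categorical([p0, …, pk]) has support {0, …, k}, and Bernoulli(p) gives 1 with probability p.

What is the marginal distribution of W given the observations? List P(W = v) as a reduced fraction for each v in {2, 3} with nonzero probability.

Enumerate traces; 128 have nonzero weight after conditioning:
  (U=0, Y=0, Z=0, X=0, W=3) weight 1/378
  (U=0, Y=0, Z=0, X=1, W=2) weight 1/126
  (U=0, Y=0, Z=1, X=0, W=3) weight 1/1134
  (U=0, Y=0, Z=1, X=1, W=2) weight 1/378
  (U=0, Y=0, Z=2, X=0, W=3) weight 2/243
  (U=0, Y=0, Z=2, X=1, W=2) weight 2/243
  (U=0, Y=0, Z=3, X=0, W=3) weight 1/1134
  (U=0, Y=0, Z=3, X=1, W=2) weight 1/378
  … 120 more
Group by W:
  weight(W=2) = 73/378
  weight(W=3) = 43/378
Total weight = 73/378 + 43/378 = 58/189
P(W=2 | obs) = 73/378 / 58/189 = 73/116
P(W=3 | obs) = 43/378 / 58/189 = 43/116

P(W=2) = 73/116, P(W=3) = 43/116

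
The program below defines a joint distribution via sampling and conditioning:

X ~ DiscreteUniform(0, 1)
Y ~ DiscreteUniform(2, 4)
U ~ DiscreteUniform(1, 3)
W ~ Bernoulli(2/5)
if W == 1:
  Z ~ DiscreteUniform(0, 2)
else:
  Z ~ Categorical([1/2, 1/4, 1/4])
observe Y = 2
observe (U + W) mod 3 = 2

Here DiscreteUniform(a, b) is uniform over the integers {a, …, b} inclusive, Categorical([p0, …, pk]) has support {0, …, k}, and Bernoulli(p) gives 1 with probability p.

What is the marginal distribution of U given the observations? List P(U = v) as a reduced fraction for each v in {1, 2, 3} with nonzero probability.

Enumerate traces; 12 have nonzero weight after conditioning:
  (X=0, Y=2, U=1, W=1, Z=0) weight 1/135
  (X=0, Y=2, U=1, W=1, Z=1) weight 1/135
  (X=0, Y=2, U=1, W=1, Z=2) weight 1/135
  (X=0, Y=2, U=2, W=0, Z=0) weight 1/60
  (X=0, Y=2, U=2, W=0, Z=1) weight 1/120
  (X=0, Y=2, U=2, W=0, Z=2) weight 1/120
  (X=1, Y=2, U=1, W=1, Z=0) weight 1/135
  (X=1, Y=2, U=1, W=1, Z=1) weight 1/135
  … 4 more
Group by U:
  weight(U=1) = 2/45
  weight(U=2) = 1/15
Total weight = 2/45 + 1/15 = 1/9
P(U=1 | obs) = 2/45 / 1/9 = 2/5
P(U=2 | obs) = 1/15 / 1/9 = 3/5

P(U=1) = 2/5, P(U=2) = 3/5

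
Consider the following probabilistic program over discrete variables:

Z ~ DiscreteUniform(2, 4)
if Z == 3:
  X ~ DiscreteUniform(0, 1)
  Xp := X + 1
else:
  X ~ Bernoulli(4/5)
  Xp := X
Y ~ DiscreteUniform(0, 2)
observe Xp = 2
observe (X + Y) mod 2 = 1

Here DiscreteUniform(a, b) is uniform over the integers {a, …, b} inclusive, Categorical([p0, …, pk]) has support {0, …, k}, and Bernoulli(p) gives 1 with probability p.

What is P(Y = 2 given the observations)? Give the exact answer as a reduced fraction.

P(Y = 2 | obs) = 1/2

Enumerate traces; 2 have nonzero weight after conditioning:
  (Z=3, X=1, Y=0) weight 1/18
  (Z=3, X=1, Y=2) weight 1/18
Group by Y:
  weight(Y=0) = 1/18
  weight(Y=2) = 1/18
Total weight = 1/18 + 1/18 = 1/9
P(Y=0 | obs) = 1/18 / 1/9 = 1/2
P(Y=2 | obs) = 1/18 / 1/9 = 1/2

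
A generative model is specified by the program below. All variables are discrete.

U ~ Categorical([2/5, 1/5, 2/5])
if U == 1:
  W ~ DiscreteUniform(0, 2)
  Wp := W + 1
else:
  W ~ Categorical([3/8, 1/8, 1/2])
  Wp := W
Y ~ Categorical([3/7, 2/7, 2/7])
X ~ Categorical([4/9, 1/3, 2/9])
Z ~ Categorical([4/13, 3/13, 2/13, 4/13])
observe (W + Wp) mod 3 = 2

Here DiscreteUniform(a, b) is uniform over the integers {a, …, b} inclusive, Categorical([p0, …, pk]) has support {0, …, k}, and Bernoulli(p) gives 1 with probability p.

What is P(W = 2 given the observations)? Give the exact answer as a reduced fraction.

Enumerate traces; 108 have nonzero weight after conditioning:
  (U=0, W=1, Y=0, X=0, Z=0) weight 4/1365
  (U=0, W=1, Y=0, X=0, Z=1) weight 1/455
  (U=0, W=1, Y=0, X=0, Z=2) weight 2/1365
  (U=0, W=1, Y=0, X=0, Z=3) weight 4/1365
  (U=0, W=1, Y=0, X=1, Z=0) weight 1/455
  (U=0, W=1, Y=0, X=1, Z=1) weight 3/1820
  (U=0, W=1, Y=0, X=1, Z=2) weight 1/910
  (U=0, W=1, Y=0, X=1, Z=3) weight 1/455
  (U=1, W=2, Y=0, X=0, Z=0) weight 16/4095
  … 99 more
Group by W:
  weight(W=1) = 1/10
  weight(W=2) = 1/15
Total weight = 1/10 + 1/15 = 1/6
P(W=1 | obs) = 1/10 / 1/6 = 3/5
P(W=2 | obs) = 1/15 / 1/6 = 2/5

P(W = 2 | obs) = 2/5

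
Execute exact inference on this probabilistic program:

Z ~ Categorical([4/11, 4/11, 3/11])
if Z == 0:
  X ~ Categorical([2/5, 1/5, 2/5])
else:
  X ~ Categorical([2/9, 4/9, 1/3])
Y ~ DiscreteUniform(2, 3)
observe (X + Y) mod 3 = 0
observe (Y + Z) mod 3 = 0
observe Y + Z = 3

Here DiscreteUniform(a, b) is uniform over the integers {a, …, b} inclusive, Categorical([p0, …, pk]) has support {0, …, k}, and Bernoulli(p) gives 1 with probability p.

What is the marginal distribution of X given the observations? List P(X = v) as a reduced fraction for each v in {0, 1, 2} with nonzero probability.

P(X=0) = 9/19, P(X=1) = 10/19

Enumerate traces; 2 have nonzero weight after conditioning:
  (Z=0, X=0, Y=3) weight 4/55
  (Z=1, X=1, Y=2) weight 8/99
Group by X:
  weight(X=0) = 4/55
  weight(X=1) = 8/99
Total weight = 4/55 + 8/99 = 76/495
P(X=0 | obs) = 4/55 / 76/495 = 9/19
P(X=1 | obs) = 8/99 / 76/495 = 10/19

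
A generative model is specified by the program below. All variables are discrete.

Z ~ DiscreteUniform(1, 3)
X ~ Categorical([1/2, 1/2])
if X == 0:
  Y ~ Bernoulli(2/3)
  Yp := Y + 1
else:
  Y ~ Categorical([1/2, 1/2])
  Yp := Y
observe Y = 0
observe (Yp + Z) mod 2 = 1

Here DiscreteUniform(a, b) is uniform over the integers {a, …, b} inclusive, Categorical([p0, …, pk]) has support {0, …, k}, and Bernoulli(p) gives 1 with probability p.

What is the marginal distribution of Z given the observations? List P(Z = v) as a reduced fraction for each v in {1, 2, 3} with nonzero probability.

P(Z=1) = 3/8, P(Z=2) = 1/4, P(Z=3) = 3/8

Enumerate traces; 3 have nonzero weight after conditioning:
  (Z=1, X=1, Y=0) weight 1/12
  (Z=2, X=0, Y=0) weight 1/18
  (Z=3, X=1, Y=0) weight 1/12
Group by Z:
  weight(Z=1) = 1/12
  weight(Z=2) = 1/18
  weight(Z=3) = 1/12
Total weight = 1/12 + 1/18 + 1/12 = 2/9
P(Z=1 | obs) = 1/12 / 2/9 = 3/8
P(Z=2 | obs) = 1/18 / 2/9 = 1/4
P(Z=3 | obs) = 1/12 / 2/9 = 3/8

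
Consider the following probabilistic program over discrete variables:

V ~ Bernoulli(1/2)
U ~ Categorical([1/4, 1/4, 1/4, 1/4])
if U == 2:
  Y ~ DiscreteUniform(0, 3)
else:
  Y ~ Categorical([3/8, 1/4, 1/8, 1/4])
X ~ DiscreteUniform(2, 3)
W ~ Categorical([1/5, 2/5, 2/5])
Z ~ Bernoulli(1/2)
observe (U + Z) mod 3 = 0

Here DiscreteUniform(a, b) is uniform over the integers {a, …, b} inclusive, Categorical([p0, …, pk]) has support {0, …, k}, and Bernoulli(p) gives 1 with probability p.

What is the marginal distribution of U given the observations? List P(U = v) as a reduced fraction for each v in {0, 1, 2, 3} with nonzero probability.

P(U=0) = 1/3, P(U=2) = 1/3, P(U=3) = 1/3

Enumerate traces; 144 have nonzero weight after conditioning:
  (V=0, U=0, Y=0, X=2, W=0, Z=0) weight 3/1280
  (V=0, U=0, Y=0, X=2, W=1, Z=0) weight 3/640
  (V=0, U=0, Y=0, X=2, W=2, Z=0) weight 3/640
  (V=0, U=0, Y=0, X=3, W=0, Z=0) weight 3/1280
  (V=0, U=0, Y=0, X=3, W=1, Z=0) weight 3/640
  (V=0, U=0, Y=0, X=3, W=2, Z=0) weight 3/640
  (V=0, U=0, Y=1, X=2, W=0, Z=0) weight 1/640
  (V=0, U=0, Y=1, X=2, W=1, Z=0) weight 1/320
  (V=0, U=2, Y=0, X=2, W=0, Z=1) weight 1/640
  (V=0, U=3, Y=0, X=2, W=0, Z=0) weight 3/1280
  … 134 more
Group by U:
  weight(U=0) = 1/8
  weight(U=2) = 1/8
  weight(U=3) = 1/8
Total weight = 1/8 + 1/8 + 1/8 = 3/8
P(U=0 | obs) = 1/8 / 3/8 = 1/3
P(U=2 | obs) = 1/8 / 3/8 = 1/3
P(U=3 | obs) = 1/8 / 3/8 = 1/3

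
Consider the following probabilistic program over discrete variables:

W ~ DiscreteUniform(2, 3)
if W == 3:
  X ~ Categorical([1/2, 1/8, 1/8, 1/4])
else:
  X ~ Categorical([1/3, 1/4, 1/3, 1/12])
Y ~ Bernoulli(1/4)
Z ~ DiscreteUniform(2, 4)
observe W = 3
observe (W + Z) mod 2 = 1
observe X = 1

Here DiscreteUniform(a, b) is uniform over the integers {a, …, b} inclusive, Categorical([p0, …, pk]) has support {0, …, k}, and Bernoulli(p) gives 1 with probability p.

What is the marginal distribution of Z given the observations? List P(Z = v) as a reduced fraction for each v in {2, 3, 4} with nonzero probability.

P(Z=2) = 1/2, P(Z=4) = 1/2

Enumerate traces; 4 have nonzero weight after conditioning:
  (W=3, X=1, Y=0, Z=2) weight 1/64
  (W=3, X=1, Y=0, Z=4) weight 1/64
  (W=3, X=1, Y=1, Z=2) weight 1/192
  (W=3, X=1, Y=1, Z=4) weight 1/192
Group by Z:
  weight(Z=2) = 1/48
  weight(Z=4) = 1/48
Total weight = 1/48 + 1/48 = 1/24
P(Z=2 | obs) = 1/48 / 1/24 = 1/2
P(Z=4 | obs) = 1/48 / 1/24 = 1/2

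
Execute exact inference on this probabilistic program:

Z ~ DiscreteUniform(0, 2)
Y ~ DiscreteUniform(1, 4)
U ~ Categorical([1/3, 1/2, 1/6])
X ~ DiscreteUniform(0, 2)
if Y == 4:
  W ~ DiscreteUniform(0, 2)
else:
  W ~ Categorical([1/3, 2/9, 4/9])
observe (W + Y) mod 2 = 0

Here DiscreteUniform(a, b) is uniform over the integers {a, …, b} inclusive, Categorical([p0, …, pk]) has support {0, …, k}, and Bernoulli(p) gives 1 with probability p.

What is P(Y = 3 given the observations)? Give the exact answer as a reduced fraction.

Enumerate traces; 162 have nonzero weight after conditioning:
  (Z=0, Y=1, U=0, X=0, W=1) weight 1/486
  (Z=0, Y=1, U=0, X=1, W=1) weight 1/486
  (Z=0, Y=1, U=0, X=2, W=1) weight 1/486
  (Z=0, Y=1, U=1, X=0, W=1) weight 1/324
  (Z=0, Y=1, U=1, X=1, W=1) weight 1/324
  (Z=0, Y=1, U=1, X=2, W=1) weight 1/324
  (Z=0, Y=1, U=2, X=0, W=1) weight 1/972
  (Z=0, Y=1, U=2, X=1, W=1) weight 1/972
  (Z=0, Y=2, U=0, X=0, W=0) weight 1/324
  (Z=0, Y=3, U=0, X=0, W=1) weight 1/486
  … 152 more
Group by Y:
  weight(Y=1) = 1/18
  weight(Y=2) = 7/36
  weight(Y=3) = 1/18
  weight(Y=4) = 1/6
Total weight = 1/18 + 7/36 + 1/18 + 1/6 = 17/36
P(Y=1 | obs) = 1/18 / 17/36 = 2/17
P(Y=2 | obs) = 7/36 / 17/36 = 7/17
P(Y=3 | obs) = 1/18 / 17/36 = 2/17
P(Y=4 | obs) = 1/6 / 17/36 = 6/17

P(Y = 3 | obs) = 2/17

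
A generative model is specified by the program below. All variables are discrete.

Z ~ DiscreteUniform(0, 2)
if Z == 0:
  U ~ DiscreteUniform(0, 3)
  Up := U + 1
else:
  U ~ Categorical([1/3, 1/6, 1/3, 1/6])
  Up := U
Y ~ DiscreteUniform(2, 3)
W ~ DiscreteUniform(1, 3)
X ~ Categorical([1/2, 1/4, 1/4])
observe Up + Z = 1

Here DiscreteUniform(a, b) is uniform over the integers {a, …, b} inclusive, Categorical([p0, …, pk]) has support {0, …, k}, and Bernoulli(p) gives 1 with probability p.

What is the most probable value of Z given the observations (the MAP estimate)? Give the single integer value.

argmax_v P(Z = v | obs) = 1

Enumerate traces; 36 have nonzero weight after conditioning:
  (Z=0, U=0, Y=2, W=1, X=0) weight 1/144
  (Z=0, U=0, Y=2, W=1, X=1) weight 1/288
  (Z=0, U=0, Y=2, W=1, X=2) weight 1/288
  (Z=0, U=0, Y=2, W=2, X=0) weight 1/144
  (Z=0, U=0, Y=2, W=2, X=1) weight 1/288
  (Z=0, U=0, Y=2, W=2, X=2) weight 1/288
  (Z=0, U=0, Y=2, W=3, X=0) weight 1/144
  (Z=0, U=0, Y=2, W=3, X=1) weight 1/288
  (Z=1, U=0, Y=2, W=1, X=0) weight 1/108
  … 27 more
Group by Z:
  weight(Z=0) = 1/12
  weight(Z=1) = 1/9
Total weight = 1/12 + 1/9 = 7/36
P(Z=0 | obs) = 1/12 / 7/36 = 3/7
P(Z=1 | obs) = 1/9 / 7/36 = 4/7
argmax = 1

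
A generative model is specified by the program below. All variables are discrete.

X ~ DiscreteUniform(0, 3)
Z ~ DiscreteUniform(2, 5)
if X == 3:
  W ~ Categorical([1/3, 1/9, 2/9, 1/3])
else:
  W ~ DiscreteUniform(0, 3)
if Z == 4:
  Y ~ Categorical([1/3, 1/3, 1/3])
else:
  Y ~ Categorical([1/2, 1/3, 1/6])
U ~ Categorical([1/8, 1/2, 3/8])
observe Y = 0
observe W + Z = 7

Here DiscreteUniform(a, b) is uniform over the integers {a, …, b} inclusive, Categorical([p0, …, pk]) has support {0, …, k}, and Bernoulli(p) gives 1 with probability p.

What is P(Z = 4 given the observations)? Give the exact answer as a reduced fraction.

Enumerate traces; 24 have nonzero weight after conditioning:
  (X=0, Z=4, W=3, Y=0, U=0) weight 1/1536
  (X=0, Z=4, W=3, Y=0, U=1) weight 1/384
  (X=0, Z=4, W=3, Y=0, U=2) weight 1/512
  (X=0, Z=5, W=2, Y=0, U=0) weight 1/1024
  (X=0, Z=5, W=2, Y=0, U=1) weight 1/256
  (X=0, Z=5, W=2, Y=0, U=2) weight 3/1024
  (X=1, Z=4, W=3, Y=0, U=0) weight 1/1536
  (X=1, Z=4, W=3, Y=0, U=1) weight 1/384
  … 16 more
Group by Z:
  weight(Z=4) = 13/576
  weight(Z=5) = 35/1152
Total weight = 13/576 + 35/1152 = 61/1152
P(Z=4 | obs) = 13/576 / 61/1152 = 26/61
P(Z=5 | obs) = 35/1152 / 61/1152 = 35/61

P(Z = 4 | obs) = 26/61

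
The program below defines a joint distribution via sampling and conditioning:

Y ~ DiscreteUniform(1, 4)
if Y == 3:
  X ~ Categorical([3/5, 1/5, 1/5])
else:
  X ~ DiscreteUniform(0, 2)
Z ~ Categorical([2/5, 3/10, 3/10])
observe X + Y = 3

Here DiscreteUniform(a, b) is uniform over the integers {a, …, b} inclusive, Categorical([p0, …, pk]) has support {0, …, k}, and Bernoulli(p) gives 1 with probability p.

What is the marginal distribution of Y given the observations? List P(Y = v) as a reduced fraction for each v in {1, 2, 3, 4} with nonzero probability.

Enumerate traces; 9 have nonzero weight after conditioning:
  (Y=1, X=2, Z=0) weight 1/30
  (Y=1, X=2, Z=1) weight 1/40
  (Y=1, X=2, Z=2) weight 1/40
  (Y=2, X=1, Z=0) weight 1/30
  (Y=2, X=1, Z=1) weight 1/40
  (Y=2, X=1, Z=2) weight 1/40
  (Y=3, X=0, Z=0) weight 3/50
  (Y=3, X=0, Z=1) weight 9/200
  … 1 more
Group by Y:
  weight(Y=1) = 1/12
  weight(Y=2) = 1/12
  weight(Y=3) = 3/20
Total weight = 1/12 + 1/12 + 3/20 = 19/60
P(Y=1 | obs) = 1/12 / 19/60 = 5/19
P(Y=2 | obs) = 1/12 / 19/60 = 5/19
P(Y=3 | obs) = 3/20 / 19/60 = 9/19

P(Y=1) = 5/19, P(Y=2) = 5/19, P(Y=3) = 9/19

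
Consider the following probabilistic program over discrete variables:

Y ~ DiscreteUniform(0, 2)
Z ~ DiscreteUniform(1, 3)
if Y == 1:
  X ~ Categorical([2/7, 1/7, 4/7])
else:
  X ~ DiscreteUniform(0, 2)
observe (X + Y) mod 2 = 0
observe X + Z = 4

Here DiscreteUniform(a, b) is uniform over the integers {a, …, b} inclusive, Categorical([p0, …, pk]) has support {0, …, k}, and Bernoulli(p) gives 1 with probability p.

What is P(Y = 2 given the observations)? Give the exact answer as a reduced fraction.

Enumerate traces; 3 have nonzero weight after conditioning:
  (Y=0, Z=2, X=2) weight 1/27
  (Y=1, Z=3, X=1) weight 1/63
  (Y=2, Z=2, X=2) weight 1/27
Group by Y:
  weight(Y=0) = 1/27
  weight(Y=1) = 1/63
  weight(Y=2) = 1/27
Total weight = 1/27 + 1/63 + 1/27 = 17/189
P(Y=0 | obs) = 1/27 / 17/189 = 7/17
P(Y=1 | obs) = 1/63 / 17/189 = 3/17
P(Y=2 | obs) = 1/27 / 17/189 = 7/17

P(Y = 2 | obs) = 7/17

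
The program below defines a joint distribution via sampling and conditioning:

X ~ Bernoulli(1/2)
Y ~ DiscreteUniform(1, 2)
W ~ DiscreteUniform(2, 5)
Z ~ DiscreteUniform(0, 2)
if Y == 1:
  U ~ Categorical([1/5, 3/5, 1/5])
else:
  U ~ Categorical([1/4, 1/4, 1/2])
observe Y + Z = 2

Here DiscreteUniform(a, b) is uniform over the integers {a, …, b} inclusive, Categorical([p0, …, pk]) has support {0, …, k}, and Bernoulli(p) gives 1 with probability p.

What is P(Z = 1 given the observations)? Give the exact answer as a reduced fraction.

P(Z = 1 | obs) = 1/2

Enumerate traces; 48 have nonzero weight after conditioning:
  (X=0, Y=1, W=2, Z=1, U=0) weight 1/240
  (X=0, Y=1, W=2, Z=1, U=1) weight 1/80
  (X=0, Y=1, W=2, Z=1, U=2) weight 1/240
  (X=0, Y=1, W=3, Z=1, U=0) weight 1/240
  (X=0, Y=1, W=3, Z=1, U=1) weight 1/80
  (X=0, Y=1, W=3, Z=1, U=2) weight 1/240
  (X=0, Y=1, W=4, Z=1, U=0) weight 1/240
  (X=0, Y=1, W=4, Z=1, U=1) weight 1/80
  (X=0, Y=2, W=2, Z=0, U=0) weight 1/192
  … 39 more
Group by Z:
  weight(Z=0) = 1/6
  weight(Z=1) = 1/6
Total weight = 1/6 + 1/6 = 1/3
P(Z=0 | obs) = 1/6 / 1/3 = 1/2
P(Z=1 | obs) = 1/6 / 1/3 = 1/2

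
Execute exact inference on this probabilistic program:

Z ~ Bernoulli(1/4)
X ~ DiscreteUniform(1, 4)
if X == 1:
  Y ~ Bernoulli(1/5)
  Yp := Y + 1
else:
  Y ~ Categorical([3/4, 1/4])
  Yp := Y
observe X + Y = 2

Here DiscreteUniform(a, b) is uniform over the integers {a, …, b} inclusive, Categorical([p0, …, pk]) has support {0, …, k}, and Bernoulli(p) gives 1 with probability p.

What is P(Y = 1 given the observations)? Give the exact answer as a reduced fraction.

Enumerate traces; 4 have nonzero weight after conditioning:
  (Z=0, X=1, Y=1) weight 3/80
  (Z=0, X=2, Y=0) weight 9/64
  (Z=1, X=1, Y=1) weight 1/80
  (Z=1, X=2, Y=0) weight 3/64
Group by Y:
  weight(Y=0) = 3/16
  weight(Y=1) = 1/20
Total weight = 3/16 + 1/20 = 19/80
P(Y=0 | obs) = 3/16 / 19/80 = 15/19
P(Y=1 | obs) = 1/20 / 19/80 = 4/19

P(Y = 1 | obs) = 4/19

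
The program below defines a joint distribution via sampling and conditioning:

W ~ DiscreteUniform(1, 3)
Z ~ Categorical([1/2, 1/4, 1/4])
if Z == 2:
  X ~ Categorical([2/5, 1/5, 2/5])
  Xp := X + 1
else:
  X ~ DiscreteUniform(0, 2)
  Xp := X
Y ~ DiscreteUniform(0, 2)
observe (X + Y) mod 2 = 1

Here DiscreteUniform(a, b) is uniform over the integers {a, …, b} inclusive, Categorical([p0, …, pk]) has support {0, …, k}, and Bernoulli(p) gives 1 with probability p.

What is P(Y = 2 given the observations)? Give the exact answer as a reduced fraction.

Enumerate traces; 36 have nonzero weight after conditioning:
  (W=1, Z=0, X=0, Y=1) weight 1/54
  (W=1, Z=0, X=1, Y=0) weight 1/54
  (W=1, Z=0, X=1, Y=2) weight 1/54
  (W=1, Z=0, X=2, Y=1) weight 1/54
  (W=1, Z=1, X=0, Y=1) weight 1/108
  (W=1, Z=1, X=1, Y=0) weight 1/108
  (W=1, Z=1, X=1, Y=2) weight 1/108
  (W=1, Z=1, X=2, Y=1) weight 1/108
  … 28 more
Group by Y:
  weight(Y=0) = 1/10
  weight(Y=1) = 7/30
  weight(Y=2) = 1/10
Total weight = 1/10 + 7/30 + 1/10 = 13/30
P(Y=0 | obs) = 1/10 / 13/30 = 3/13
P(Y=1 | obs) = 7/30 / 13/30 = 7/13
P(Y=2 | obs) = 1/10 / 13/30 = 3/13

P(Y = 2 | obs) = 3/13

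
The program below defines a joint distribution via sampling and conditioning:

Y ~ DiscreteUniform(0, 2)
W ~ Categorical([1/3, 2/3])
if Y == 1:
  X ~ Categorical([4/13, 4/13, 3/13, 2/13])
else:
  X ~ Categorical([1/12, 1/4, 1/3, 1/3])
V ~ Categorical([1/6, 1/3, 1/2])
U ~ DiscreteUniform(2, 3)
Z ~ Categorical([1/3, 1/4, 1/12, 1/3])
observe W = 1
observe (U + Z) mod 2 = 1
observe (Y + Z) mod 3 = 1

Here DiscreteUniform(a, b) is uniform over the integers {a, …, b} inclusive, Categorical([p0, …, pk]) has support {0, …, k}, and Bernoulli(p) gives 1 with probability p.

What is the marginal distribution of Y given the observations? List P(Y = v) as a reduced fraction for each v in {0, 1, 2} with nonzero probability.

Enumerate traces; 48 have nonzero weight after conditioning:
  (Y=0, W=1, X=0, V=0, U=2, Z=1) weight 1/2592
  (Y=0, W=1, X=0, V=1, U=2, Z=1) weight 1/1296
  (Y=0, W=1, X=0, V=2, U=2, Z=1) weight 1/864
  (Y=0, W=1, X=1, V=0, U=2, Z=1) weight 1/864
  (Y=0, W=1, X=1, V=1, U=2, Z=1) weight 1/432
  (Y=0, W=1, X=1, V=2, U=2, Z=1) weight 1/288
  (Y=0, W=1, X=2, V=0, U=2, Z=1) weight 1/648
  (Y=0, W=1, X=2, V=1, U=2, Z=1) weight 1/324
  (Y=1, W=1, X=0, V=0, U=2, Z=3) weight 2/1053
  (Y=2, W=1, X=0, V=0, U=3, Z=2) weight 1/7776
  … 38 more
Group by Y:
  weight(Y=0) = 1/36
  weight(Y=1) = 2/27
  weight(Y=2) = 1/108
Total weight = 1/36 + 2/27 + 1/108 = 1/9
P(Y=0 | obs) = 1/36 / 1/9 = 1/4
P(Y=1 | obs) = 2/27 / 1/9 = 2/3
P(Y=2 | obs) = 1/108 / 1/9 = 1/12

P(Y=0) = 1/4, P(Y=1) = 2/3, P(Y=2) = 1/12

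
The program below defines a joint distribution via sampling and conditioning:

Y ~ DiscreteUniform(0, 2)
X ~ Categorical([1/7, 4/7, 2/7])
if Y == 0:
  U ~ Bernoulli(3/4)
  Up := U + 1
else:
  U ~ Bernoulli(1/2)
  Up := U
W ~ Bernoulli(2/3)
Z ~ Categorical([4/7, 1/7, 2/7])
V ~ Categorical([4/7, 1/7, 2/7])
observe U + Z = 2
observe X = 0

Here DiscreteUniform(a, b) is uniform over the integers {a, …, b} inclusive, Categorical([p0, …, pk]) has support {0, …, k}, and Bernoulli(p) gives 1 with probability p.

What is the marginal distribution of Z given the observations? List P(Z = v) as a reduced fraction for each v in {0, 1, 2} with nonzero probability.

Enumerate traces; 36 have nonzero weight after conditioning:
  (Y=0, X=0, U=0, W=0, Z=2, V=0) weight 2/3087
  (Y=0, X=0, U=0, W=0, Z=2, V=1) weight 1/6174
  (Y=0, X=0, U=0, W=0, Z=2, V=2) weight 1/3087
  (Y=0, X=0, U=0, W=1, Z=2, V=0) weight 4/3087
  (Y=0, X=0, U=0, W=1, Z=2, V=1) weight 1/3087
  (Y=0, X=0, U=0, W=1, Z=2, V=2) weight 2/3087
  (Y=0, X=0, U=1, W=0, Z=1, V=0) weight 1/1029
  (Y=0, X=0, U=1, W=0, Z=1, V=1) weight 1/4116
  … 28 more
Group by Z:
  weight(Z=1) = 1/84
  weight(Z=2) = 5/294
Total weight = 1/84 + 5/294 = 17/588
P(Z=1 | obs) = 1/84 / 17/588 = 7/17
P(Z=2 | obs) = 5/294 / 17/588 = 10/17

P(Z=1) = 7/17, P(Z=2) = 10/17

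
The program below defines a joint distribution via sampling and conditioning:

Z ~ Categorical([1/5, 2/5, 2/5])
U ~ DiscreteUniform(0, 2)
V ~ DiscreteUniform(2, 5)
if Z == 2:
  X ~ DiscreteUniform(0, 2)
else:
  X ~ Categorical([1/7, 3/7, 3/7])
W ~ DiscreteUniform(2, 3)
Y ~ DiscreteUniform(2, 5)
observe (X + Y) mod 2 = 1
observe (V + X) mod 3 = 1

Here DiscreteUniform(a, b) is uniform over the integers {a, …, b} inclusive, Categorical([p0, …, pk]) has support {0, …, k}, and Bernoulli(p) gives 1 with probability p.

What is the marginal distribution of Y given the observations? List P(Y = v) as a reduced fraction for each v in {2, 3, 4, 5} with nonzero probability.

P(Y=2) = 41/292, P(Y=3) = 105/292, P(Y=4) = 41/292, P(Y=5) = 105/292

Enumerate traces; 144 have nonzero weight after conditioning:
  (Z=0, U=0, V=2, X=2, W=2, Y=3) weight 1/1120
  (Z=0, U=0, V=2, X=2, W=2, Y=5) weight 1/1120
  (Z=0, U=0, V=2, X=2, W=3, Y=3) weight 1/1120
  (Z=0, U=0, V=2, X=2, W=3, Y=5) weight 1/1120
  (Z=0, U=0, V=3, X=1, W=2, Y=2) weight 1/1120
  (Z=0, U=0, V=3, X=1, W=2, Y=4) weight 1/1120
  (Z=0, U=0, V=3, X=1, W=3, Y=2) weight 1/1120
  (Z=0, U=0, V=3, X=1, W=3, Y=4) weight 1/1120
  … 136 more
Group by Y:
  weight(Y=2) = 41/1680
  weight(Y=3) = 1/16
  weight(Y=4) = 41/1680
  weight(Y=5) = 1/16
Total weight = 41/1680 + 1/16 + 41/1680 + 1/16 = 73/420
P(Y=2 | obs) = 41/1680 / 73/420 = 41/292
P(Y=3 | obs) = 1/16 / 73/420 = 105/292
P(Y=4 | obs) = 41/1680 / 73/420 = 41/292
P(Y=5 | obs) = 1/16 / 73/420 = 105/292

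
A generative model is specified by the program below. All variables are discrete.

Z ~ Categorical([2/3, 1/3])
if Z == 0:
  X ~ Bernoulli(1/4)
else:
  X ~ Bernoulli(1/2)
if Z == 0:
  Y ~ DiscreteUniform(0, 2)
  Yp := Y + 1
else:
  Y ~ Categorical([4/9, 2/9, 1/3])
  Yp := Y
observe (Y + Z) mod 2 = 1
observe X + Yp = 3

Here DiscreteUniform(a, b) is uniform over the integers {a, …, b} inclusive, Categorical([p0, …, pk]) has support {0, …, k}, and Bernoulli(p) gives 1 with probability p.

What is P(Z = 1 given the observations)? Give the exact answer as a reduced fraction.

P(Z = 1 | obs) = 1/2

Enumerate traces; 2 have nonzero weight after conditioning:
  (Z=0, X=1, Y=1) weight 1/18
  (Z=1, X=1, Y=2) weight 1/18
Group by Z:
  weight(Z=0) = 1/18
  weight(Z=1) = 1/18
Total weight = 1/18 + 1/18 = 1/9
P(Z=0 | obs) = 1/18 / 1/9 = 1/2
P(Z=1 | obs) = 1/18 / 1/9 = 1/2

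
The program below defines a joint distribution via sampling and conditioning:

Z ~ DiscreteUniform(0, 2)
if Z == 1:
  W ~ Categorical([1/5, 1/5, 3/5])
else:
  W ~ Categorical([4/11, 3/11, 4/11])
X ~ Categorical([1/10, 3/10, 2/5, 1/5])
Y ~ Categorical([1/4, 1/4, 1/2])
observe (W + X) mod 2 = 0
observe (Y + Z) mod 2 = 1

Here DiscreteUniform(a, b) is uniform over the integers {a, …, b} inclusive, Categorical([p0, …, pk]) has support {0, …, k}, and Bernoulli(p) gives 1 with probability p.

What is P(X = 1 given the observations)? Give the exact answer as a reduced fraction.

Enumerate traces; 24 have nonzero weight after conditioning:
  (Z=0, W=0, X=0, Y=1) weight 1/330
  (Z=0, W=0, X=2, Y=1) weight 2/165
  (Z=0, W=1, X=1, Y=1) weight 3/440
  (Z=0, W=1, X=3, Y=1) weight 1/220
  (Z=0, W=2, X=0, Y=1) weight 1/330
  (Z=0, W=2, X=2, Y=1) weight 2/165
  (Z=1, W=0, X=0, Y=0) weight 1/600
  (Z=1, W=0, X=0, Y=2) weight 1/300
  … 16 more
Group by X:
  weight(X=0) = 53/1650
  weight(X=1) = 63/2200
  weight(X=2) = 106/825
  weight(X=3) = 21/1100
Total weight = 53/1650 + 63/2200 + 106/825 + 21/1100 = 5/24
P(X=0 | obs) = 53/1650 / 5/24 = 212/1375
P(X=1 | obs) = 63/2200 / 5/24 = 189/1375
P(X=2 | obs) = 106/825 / 5/24 = 848/1375
P(X=3 | obs) = 21/1100 / 5/24 = 126/1375

P(X = 1 | obs) = 189/1375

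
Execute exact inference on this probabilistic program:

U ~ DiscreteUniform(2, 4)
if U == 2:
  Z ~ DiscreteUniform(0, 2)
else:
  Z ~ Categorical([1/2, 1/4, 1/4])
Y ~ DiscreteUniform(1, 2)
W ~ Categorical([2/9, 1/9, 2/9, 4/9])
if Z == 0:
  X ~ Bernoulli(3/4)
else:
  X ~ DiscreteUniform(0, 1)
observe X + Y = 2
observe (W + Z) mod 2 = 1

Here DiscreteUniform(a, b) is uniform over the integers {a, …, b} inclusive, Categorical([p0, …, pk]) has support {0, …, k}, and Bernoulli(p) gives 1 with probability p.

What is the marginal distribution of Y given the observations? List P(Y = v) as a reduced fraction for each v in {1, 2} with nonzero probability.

P(Y=1) = 21/34, P(Y=2) = 13/34

Enumerate traces; 36 have nonzero weight after conditioning:
  (U=2, Z=0, Y=1, W=1, X=1) weight 1/216
  (U=2, Z=0, Y=1, W=3, X=1) weight 1/54
  (U=2, Z=0, Y=2, W=1, X=0) weight 1/648
  (U=2, Z=0, Y=2, W=3, X=0) weight 1/162
  (U=2, Z=1, Y=1, W=0, X=1) weight 1/162
  (U=2, Z=1, Y=1, W=2, X=1) weight 1/162
  (U=2, Z=1, Y=2, W=0, X=0) weight 1/162
  (U=2, Z=1, Y=2, W=2, X=0) weight 1/162
  … 28 more
Group by Y:
  weight(Y=1) = 35/216
  weight(Y=2) = 65/648
Total weight = 35/216 + 65/648 = 85/324
P(Y=1 | obs) = 35/216 / 85/324 = 21/34
P(Y=2 | obs) = 65/648 / 85/324 = 13/34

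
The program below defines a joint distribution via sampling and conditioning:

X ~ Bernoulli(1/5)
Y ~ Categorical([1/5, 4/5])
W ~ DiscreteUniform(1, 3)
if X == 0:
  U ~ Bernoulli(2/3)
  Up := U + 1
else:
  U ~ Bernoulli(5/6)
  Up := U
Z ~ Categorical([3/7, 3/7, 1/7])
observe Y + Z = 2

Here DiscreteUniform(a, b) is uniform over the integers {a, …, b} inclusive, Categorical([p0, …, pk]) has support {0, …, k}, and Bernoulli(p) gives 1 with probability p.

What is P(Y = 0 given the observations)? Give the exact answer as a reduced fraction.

Enumerate traces; 24 have nonzero weight after conditioning:
  (X=0, Y=0, W=1, U=0, Z=2) weight 4/1575
  (X=0, Y=0, W=1, U=1, Z=2) weight 8/1575
  (X=0, Y=0, W=2, U=0, Z=2) weight 4/1575
  (X=0, Y=0, W=2, U=1, Z=2) weight 8/1575
  (X=0, Y=0, W=3, U=0, Z=2) weight 4/1575
  (X=0, Y=0, W=3, U=1, Z=2) weight 8/1575
  (X=0, Y=1, W=1, U=0, Z=1) weight 16/525
  (X=0, Y=1, W=1, U=1, Z=1) weight 32/525
  … 16 more
Group by Y:
  weight(Y=0) = 1/35
  weight(Y=1) = 12/35
Total weight = 1/35 + 12/35 = 13/35
P(Y=0 | obs) = 1/35 / 13/35 = 1/13
P(Y=1 | obs) = 12/35 / 13/35 = 12/13

P(Y = 0 | obs) = 1/13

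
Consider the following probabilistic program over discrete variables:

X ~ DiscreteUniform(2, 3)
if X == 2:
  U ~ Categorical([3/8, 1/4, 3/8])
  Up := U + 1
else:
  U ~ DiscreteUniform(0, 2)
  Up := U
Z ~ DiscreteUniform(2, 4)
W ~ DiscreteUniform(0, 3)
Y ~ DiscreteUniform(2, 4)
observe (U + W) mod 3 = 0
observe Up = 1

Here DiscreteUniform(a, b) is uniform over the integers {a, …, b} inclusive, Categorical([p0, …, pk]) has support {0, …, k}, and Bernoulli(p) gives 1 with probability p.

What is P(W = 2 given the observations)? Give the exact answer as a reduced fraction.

Enumerate traces; 27 have nonzero weight after conditioning:
  (X=2, U=0, Z=2, W=0, Y=2) weight 1/192
  (X=2, U=0, Z=2, W=0, Y=3) weight 1/192
  (X=2, U=0, Z=2, W=0, Y=4) weight 1/192
  (X=2, U=0, Z=2, W=3, Y=2) weight 1/192
  (X=2, U=0, Z=2, W=3, Y=3) weight 1/192
  (X=2, U=0, Z=2, W=3, Y=4) weight 1/192
  (X=2, U=0, Z=3, W=0, Y=2) weight 1/192
  (X=2, U=0, Z=3, W=0, Y=3) weight 1/192
  (X=3, U=1, Z=2, W=2, Y=2) weight 1/216
  … 18 more
Group by W:
  weight(W=0) = 3/64
  weight(W=2) = 1/24
  weight(W=3) = 3/64
Total weight = 3/64 + 1/24 + 3/64 = 13/96
P(W=0 | obs) = 3/64 / 13/96 = 9/26
P(W=2 | obs) = 1/24 / 13/96 = 4/13
P(W=3 | obs) = 3/64 / 13/96 = 9/26

P(W = 2 | obs) = 4/13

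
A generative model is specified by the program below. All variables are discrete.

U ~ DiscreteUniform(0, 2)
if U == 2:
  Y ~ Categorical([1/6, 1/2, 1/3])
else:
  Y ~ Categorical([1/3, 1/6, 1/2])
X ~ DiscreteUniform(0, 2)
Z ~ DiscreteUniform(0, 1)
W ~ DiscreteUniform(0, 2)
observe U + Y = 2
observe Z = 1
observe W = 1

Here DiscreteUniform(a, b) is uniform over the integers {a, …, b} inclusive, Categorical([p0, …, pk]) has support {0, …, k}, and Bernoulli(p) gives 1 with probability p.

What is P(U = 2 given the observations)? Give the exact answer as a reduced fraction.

P(U = 2 | obs) = 1/5

Enumerate traces; 9 have nonzero weight after conditioning:
  (U=0, Y=2, X=0, Z=1, W=1) weight 1/108
  (U=0, Y=2, X=1, Z=1, W=1) weight 1/108
  (U=0, Y=2, X=2, Z=1, W=1) weight 1/108
  (U=1, Y=1, X=0, Z=1, W=1) weight 1/324
  (U=1, Y=1, X=1, Z=1, W=1) weight 1/324
  (U=1, Y=1, X=2, Z=1, W=1) weight 1/324
  (U=2, Y=0, X=0, Z=1, W=1) weight 1/324
  (U=2, Y=0, X=1, Z=1, W=1) weight 1/324
  … 1 more
Group by U:
  weight(U=0) = 1/36
  weight(U=1) = 1/108
  weight(U=2) = 1/108
Total weight = 1/36 + 1/108 + 1/108 = 5/108
P(U=0 | obs) = 1/36 / 5/108 = 3/5
P(U=1 | obs) = 1/108 / 5/108 = 1/5
P(U=2 | obs) = 1/108 / 5/108 = 1/5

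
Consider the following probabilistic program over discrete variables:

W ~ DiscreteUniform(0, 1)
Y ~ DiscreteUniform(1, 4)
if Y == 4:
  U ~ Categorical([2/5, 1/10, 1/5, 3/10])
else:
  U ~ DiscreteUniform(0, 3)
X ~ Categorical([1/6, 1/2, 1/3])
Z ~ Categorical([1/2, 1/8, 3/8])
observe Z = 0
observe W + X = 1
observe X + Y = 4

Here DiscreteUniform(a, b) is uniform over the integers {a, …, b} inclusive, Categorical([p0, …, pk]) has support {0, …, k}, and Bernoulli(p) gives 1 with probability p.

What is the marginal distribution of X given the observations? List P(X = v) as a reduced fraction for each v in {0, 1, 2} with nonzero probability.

Enumerate traces; 8 have nonzero weight after conditioning:
  (W=0, Y=3, U=0, X=1, Z=0) weight 1/128
  (W=0, Y=3, U=1, X=1, Z=0) weight 1/128
  (W=0, Y=3, U=2, X=1, Z=0) weight 1/128
  (W=0, Y=3, U=3, X=1, Z=0) weight 1/128
  (W=1, Y=4, U=0, X=0, Z=0) weight 1/240
  (W=1, Y=4, U=1, X=0, Z=0) weight 1/960
  (W=1, Y=4, U=2, X=0, Z=0) weight 1/480
  (W=1, Y=4, U=3, X=0, Z=0) weight 1/320
Group by X:
  weight(X=0) = 1/96
  weight(X=1) = 1/32
Total weight = 1/96 + 1/32 = 1/24
P(X=0 | obs) = 1/96 / 1/24 = 1/4
P(X=1 | obs) = 1/32 / 1/24 = 3/4

P(X=0) = 1/4, P(X=1) = 3/4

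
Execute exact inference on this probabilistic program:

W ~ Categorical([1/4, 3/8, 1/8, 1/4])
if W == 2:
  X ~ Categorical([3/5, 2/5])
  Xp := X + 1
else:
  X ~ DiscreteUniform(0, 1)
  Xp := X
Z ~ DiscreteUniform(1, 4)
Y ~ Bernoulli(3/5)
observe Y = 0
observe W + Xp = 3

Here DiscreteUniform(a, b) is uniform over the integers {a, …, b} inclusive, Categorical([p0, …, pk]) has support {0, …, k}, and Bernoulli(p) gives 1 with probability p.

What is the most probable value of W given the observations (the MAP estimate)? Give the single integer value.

argmax_v P(W = v | obs) = 3

Enumerate traces; 8 have nonzero weight after conditioning:
  (W=2, X=0, Z=1, Y=0) weight 3/400
  (W=2, X=0, Z=2, Y=0) weight 3/400
  (W=2, X=0, Z=3, Y=0) weight 3/400
  (W=2, X=0, Z=4, Y=0) weight 3/400
  (W=3, X=0, Z=1, Y=0) weight 1/80
  (W=3, X=0, Z=2, Y=0) weight 1/80
  (W=3, X=0, Z=3, Y=0) weight 1/80
  (W=3, X=0, Z=4, Y=0) weight 1/80
Group by W:
  weight(W=2) = 3/100
  weight(W=3) = 1/20
Total weight = 3/100 + 1/20 = 2/25
P(W=2 | obs) = 3/100 / 2/25 = 3/8
P(W=3 | obs) = 1/20 / 2/25 = 5/8
argmax = 3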